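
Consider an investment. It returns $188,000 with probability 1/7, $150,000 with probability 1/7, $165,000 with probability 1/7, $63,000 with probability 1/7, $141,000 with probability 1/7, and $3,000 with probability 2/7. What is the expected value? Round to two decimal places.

EV = 1/7 × 188000 + 1/7 × 150000 + 1/7 × 165000 + 1/7 × 63000 + 1/7 × 141000 + 2/7 × 3000 = 26857.1429 + 21428.5714 + 23571.4286 + 9000 + 20142.8571 + 857.1429 = 101857.1429

$101,857.14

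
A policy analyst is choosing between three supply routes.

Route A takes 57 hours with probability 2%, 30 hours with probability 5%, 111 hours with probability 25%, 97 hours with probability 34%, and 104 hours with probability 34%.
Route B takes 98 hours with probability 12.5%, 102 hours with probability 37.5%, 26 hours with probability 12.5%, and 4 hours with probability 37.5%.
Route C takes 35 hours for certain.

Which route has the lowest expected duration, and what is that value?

Route C (35 hours)

Route A = 0.02 × 57 + 0.05 × 30 + 0.25 × 111 + 0.34 × 97 + 0.34 × 104 = 1.14 + 1.5 + 27.75 + 32.98 + 35.36 = 98.73
Route B = 0.125 × 98 + 0.375 × 102 + 0.125 × 26 + 0.375 × 4 = 12.25 + 38.25 + 3.25 + 1.5 = 55.25
Route C: 35 (certain)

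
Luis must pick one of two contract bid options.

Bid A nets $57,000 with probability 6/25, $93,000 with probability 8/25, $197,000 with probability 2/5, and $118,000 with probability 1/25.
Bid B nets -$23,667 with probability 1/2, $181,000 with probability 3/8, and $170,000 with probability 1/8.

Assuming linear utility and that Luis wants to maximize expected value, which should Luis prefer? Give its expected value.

Bid A ($126,960)

Bid A = 6/25 × 57000 + 8/25 × 93000 + 2/5 × 197000 + 1/25 × 118000 = 13680 + 29760 + 78800 + 4720 = 126960
Bid B = 1/2 × (-23667) + 3/8 × 181000 + 1/8 × 170000 = -11833.5 + 67875 + 21250 = 77291.5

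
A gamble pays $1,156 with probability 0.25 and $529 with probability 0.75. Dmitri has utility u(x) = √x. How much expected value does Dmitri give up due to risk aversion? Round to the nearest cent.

$22.69

E[u] = 0.25·√1156 + 0.75·√529 = 0.25·34 + 0.75·23 = 25.75
CE = (25.75)² = 663.0625
Risk premium = EV − CE = 685.75 − 663.0625 = 22.6875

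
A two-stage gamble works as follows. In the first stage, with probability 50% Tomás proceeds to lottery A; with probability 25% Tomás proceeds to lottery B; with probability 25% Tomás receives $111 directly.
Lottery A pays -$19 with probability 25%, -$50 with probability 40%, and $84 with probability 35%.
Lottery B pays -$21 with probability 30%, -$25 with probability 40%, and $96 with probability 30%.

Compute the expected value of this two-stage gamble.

EV(A) = 0.25 × (-19) + 0.4 × (-50) + 0.35 × 84 = -4.75 − 20 + 29.4 = 4.65
EV(B) = 0.3 × (-21) + 0.4 × (-25) + 0.3 × 96 = -6.3 − 10 + 28.8 = 12.5
Branch C: 111 (certain)
Overall = 0.5 × 4.65 + 0.25 × 12.5 + 0.25 × 111 = 2.325 + 3.125 + 27.75 = 33.2

$33.20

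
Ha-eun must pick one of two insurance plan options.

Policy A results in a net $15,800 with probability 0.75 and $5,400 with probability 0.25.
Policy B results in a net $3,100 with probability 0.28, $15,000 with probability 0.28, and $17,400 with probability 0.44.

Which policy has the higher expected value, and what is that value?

Policy A ($13,200)

Policy A = 0.75 × 15800 + 0.25 × 5400 = 11850 + 1350 = 13200
Policy B = 0.28 × 3100 + 0.28 × 15000 + 0.44 × 17400 = 868 + 4200 + 7656 = 12724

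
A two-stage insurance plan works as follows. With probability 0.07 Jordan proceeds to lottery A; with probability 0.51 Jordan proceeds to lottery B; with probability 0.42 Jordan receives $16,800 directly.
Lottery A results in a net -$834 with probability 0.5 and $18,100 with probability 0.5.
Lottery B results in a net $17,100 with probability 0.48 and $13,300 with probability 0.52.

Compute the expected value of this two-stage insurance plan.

EV(A) = 0.5 × (-834) + 0.5 × 18100 = -417 + 9050 = 8633
EV(B) = 0.48 × 17100 + 0.52 × 13300 = 8208 + 6916 = 15124
Branch C: 16800 (certain)
Overall = 0.07 × 8633 + 0.51 × 15124 + 0.42 × 16800 = 604.31 + 7713.24 + 7056 = 15373.55

$15,373.55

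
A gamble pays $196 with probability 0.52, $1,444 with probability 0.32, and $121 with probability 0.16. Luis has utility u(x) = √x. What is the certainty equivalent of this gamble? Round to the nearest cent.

E[u] = 0.52·√196 + 0.32·√1444 + 0.16·√121 = 0.52·14 + 0.32·38 + 0.16·11 = 21.2
CE = (21.2)² = 449.44

$449.44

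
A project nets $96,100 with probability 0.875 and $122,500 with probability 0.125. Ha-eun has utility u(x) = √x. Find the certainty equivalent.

E[u] = 0.875·√96100 + 0.125·√122500 = 0.875·310 + 0.125·350 = 315
CE = (315)² = 99225

$99,225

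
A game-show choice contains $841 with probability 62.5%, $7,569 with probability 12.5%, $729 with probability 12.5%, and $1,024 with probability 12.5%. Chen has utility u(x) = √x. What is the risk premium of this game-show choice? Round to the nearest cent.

E[u] = 0.625·√841 + 0.125·√7569 + 0.125·√729 + 0.125·√1024 = 0.625·29 + 0.125·87 + 0.125·27 + 0.125·32 = 36.375
CE = (36.375)² = 1323.140625
Risk premium = EV − CE = 1690.875 − 1323.140625 = 367.734375

$367.73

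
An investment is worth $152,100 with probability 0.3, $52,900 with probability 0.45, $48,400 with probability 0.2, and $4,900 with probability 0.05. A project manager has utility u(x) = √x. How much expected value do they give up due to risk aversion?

E[u] = 0.3·√152100 + 0.45·√52900 + 0.2·√48400 + 0.05·√4900 = 0.3·390 + 0.45·230 + 0.2·220 + 0.05·70 = 268
CE = (268)² = 71824
Risk premium = EV − CE = 79360 − 71824 = 7536

$7,536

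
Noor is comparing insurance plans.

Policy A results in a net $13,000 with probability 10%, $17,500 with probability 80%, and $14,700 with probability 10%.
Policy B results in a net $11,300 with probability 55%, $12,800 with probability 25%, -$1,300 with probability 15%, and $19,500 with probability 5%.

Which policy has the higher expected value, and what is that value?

Policy A ($16,770)

Policy A = 0.1 × 13000 + 0.8 × 17500 + 0.1 × 14700 = 1300 + 14000 + 1470 = 16770
Policy B = 0.55 × 11300 + 0.25 × 12800 + 0.15 × (-1300) + 0.05 × 19500 = 6215 + 3200 − 195 + 975 = 10195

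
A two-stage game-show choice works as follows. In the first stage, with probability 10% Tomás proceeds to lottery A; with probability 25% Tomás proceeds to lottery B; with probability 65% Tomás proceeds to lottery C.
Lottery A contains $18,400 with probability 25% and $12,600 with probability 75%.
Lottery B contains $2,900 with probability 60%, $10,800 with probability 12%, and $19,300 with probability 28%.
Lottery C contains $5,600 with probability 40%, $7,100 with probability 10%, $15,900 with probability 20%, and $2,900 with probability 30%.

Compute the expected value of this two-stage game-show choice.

EV(A) = 0.25 × 18400 + 0.75 × 12600 = 4600 + 9450 = 14050
EV(B) = 0.6 × 2900 + 0.12 × 10800 + 0.28 × 19300 = 1740 + 1296 + 5404 = 8440
EV(C) = 0.4 × 5600 + 0.1 × 7100 + 0.2 × 15900 + 0.3 × 2900 = 2240 + 710 + 3180 + 870 = 7000
Overall = 0.1 × 14050 + 0.25 × 8440 + 0.65 × 7000 = 1405 + 2110 + 4550 = 8065

$8,065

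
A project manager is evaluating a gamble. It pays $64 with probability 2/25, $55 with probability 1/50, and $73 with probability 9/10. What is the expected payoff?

EV = 2/25 × 64 + 1/50 × 55 + 9/10 × 73 = 5.12 + 1.1 + 65.7 = 71.92

$71.92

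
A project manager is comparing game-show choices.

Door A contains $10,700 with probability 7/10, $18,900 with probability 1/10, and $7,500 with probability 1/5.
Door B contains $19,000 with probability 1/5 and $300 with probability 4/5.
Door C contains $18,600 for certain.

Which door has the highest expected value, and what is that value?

Door A = 7/10 × 10700 + 1/10 × 18900 + 1/5 × 7500 = 7490 + 1890 + 1500 = 10880
Door B = 1/5 × 19000 + 4/5 × 300 = 3800 + 240 = 4040
Door C: 18600 (certain)

Door C ($18,600)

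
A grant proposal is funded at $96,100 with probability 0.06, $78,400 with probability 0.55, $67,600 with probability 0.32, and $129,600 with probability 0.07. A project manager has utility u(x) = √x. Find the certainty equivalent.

$78,961

E[u] = 0.06·√96100 + 0.55·√78400 + 0.32·√67600 + 0.07·√129600 = 0.06·310 + 0.55·280 + 0.32·260 + 0.07·360 = 281
CE = (281)² = 78961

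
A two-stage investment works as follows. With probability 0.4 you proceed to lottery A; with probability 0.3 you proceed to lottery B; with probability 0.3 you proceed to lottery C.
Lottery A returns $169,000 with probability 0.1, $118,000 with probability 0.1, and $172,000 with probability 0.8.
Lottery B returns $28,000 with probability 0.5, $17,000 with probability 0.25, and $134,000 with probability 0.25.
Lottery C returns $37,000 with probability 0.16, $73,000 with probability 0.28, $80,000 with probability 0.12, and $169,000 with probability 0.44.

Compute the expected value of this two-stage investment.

$115,141

EV(A) = 0.1 × 169000 + 0.1 × 118000 + 0.8 × 172000 = 16900 + 11800 + 137600 = 166300
EV(B) = 0.5 × 28000 + 0.25 × 17000 + 0.25 × 134000 = 14000 + 4250 + 33500 = 51750
EV(C) = 0.16 × 37000 + 0.28 × 73000 + 0.12 × 80000 + 0.44 × 169000 = 5920 + 20440 + 9600 + 74360 = 110320
Overall = 0.4 × 166300 + 0.3 × 51750 + 0.3 × 110320 = 66520 + 15525 + 33096 = 115141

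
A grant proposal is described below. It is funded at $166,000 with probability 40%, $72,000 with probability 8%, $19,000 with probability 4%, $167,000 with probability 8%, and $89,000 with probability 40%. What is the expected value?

EV = 0.4 × 166000 + 0.08 × 72000 + 0.04 × 19000 + 0.08 × 167000 + 0.4 × 89000 = 66400 + 5760 + 760 + 13360 + 35600 = 121880

$121,880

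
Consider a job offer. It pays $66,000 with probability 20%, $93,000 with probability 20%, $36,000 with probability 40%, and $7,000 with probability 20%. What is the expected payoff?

EV = 0.2 × 66000 + 0.2 × 93000 + 0.4 × 36000 + 0.2 × 7000 = 13200 + 18600 + 14400 + 1400 = 47600

$47,600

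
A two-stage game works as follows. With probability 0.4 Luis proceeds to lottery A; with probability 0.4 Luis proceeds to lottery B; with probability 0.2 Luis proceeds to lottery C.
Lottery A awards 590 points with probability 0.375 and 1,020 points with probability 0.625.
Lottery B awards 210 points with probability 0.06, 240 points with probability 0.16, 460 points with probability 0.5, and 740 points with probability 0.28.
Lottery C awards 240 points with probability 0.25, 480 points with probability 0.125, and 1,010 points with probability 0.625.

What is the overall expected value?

EV(A) = 0.375 × 590 + 0.625 × 1020 = 221.25 + 637.5 = 858.75
EV(B) = 0.06 × 210 + 0.16 × 240 + 0.5 × 460 + 0.28 × 740 = 12.6 + 38.4 + 230 + 207.2 = 488.2
EV(C) = 0.25 × 240 + 0.125 × 480 + 0.625 × 1010 = 60 + 60 + 631.25 = 751.25
Overall = 0.4 × 858.75 + 0.4 × 488.2 + 0.2 × 751.25 = 343.5 + 195.28 + 150.25 = 689.03

689.03 points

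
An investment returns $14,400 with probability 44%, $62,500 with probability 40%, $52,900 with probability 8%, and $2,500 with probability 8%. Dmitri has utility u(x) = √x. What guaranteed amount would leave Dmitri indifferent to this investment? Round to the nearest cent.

$30,695.04

E[u] = 0.44·√14400 + 0.4·√62500 + 0.08·√52900 + 0.08·√2500 = 0.44·120 + 0.4·250 + 0.08·230 + 0.08·50 = 175.2
CE = (175.2)² = 30695.04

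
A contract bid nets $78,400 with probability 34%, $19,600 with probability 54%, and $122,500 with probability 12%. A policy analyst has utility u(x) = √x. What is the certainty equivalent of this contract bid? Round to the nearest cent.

$45,283.84

E[u] = 0.34·√78400 + 0.54·√19600 + 0.12·√122500 = 0.34·280 + 0.54·140 + 0.12·350 = 212.8
CE = (212.8)² = 45283.84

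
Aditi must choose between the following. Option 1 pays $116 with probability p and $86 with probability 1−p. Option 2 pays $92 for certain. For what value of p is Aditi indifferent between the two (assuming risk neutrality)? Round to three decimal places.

p = 0.200

p·116 + (1−p)·86 = 92
30p + 86 = 92
p = (92 − 86) / 30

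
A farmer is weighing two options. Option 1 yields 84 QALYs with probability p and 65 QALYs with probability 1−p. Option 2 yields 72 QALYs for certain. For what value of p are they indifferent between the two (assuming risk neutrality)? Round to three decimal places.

p·84 + (1−p)·65 = 72
19p + 65 = 72
p = (72 − 65) / 19

p = 0.368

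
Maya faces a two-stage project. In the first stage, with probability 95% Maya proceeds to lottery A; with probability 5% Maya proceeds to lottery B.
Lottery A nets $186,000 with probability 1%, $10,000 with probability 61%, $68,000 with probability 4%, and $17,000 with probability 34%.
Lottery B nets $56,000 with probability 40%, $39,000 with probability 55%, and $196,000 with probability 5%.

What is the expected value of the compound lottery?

$18,319.50

EV(A) = 0.01 × 186000 + 0.61 × 10000 + 0.04 × 68000 + 0.34 × 17000 = 1860 + 6100 + 2720 + 5780 = 16460
EV(B) = 0.4 × 56000 + 0.55 × 39000 + 0.05 × 196000 = 22400 + 21450 + 9800 = 53650
Overall = 0.95 × 16460 + 0.05 × 53650 = 15637 + 2682.5 = 18319.5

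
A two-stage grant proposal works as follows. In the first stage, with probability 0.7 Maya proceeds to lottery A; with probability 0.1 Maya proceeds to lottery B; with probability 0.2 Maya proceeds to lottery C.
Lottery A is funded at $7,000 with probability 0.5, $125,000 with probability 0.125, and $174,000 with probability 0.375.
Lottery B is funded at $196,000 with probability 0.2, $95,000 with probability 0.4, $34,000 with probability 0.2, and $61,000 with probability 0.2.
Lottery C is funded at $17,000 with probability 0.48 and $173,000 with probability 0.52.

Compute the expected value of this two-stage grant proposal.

EV(A) = 0.5 × 7000 + 0.125 × 125000 + 0.375 × 174000 = 3500 + 15625 + 65250 = 84375
EV(B) = 0.2 × 196000 + 0.4 × 95000 + 0.2 × 34000 + 0.2 × 61000 = 39200 + 38000 + 6800 + 12200 = 96200
EV(C) = 0.48 × 17000 + 0.52 × 173000 = 8160 + 89960 = 98120
Overall = 0.7 × 84375 + 0.1 × 96200 + 0.2 × 98120 = 59062.5 + 9620 + 19624 = 88306.5

$88,306.50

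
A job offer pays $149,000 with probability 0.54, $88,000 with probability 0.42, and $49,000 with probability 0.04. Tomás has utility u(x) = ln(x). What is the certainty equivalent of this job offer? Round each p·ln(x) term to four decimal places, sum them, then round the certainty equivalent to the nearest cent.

$114,233.51

E[u] = 0.54·ln(149000) + 0.42·ln(88000) + 0.04·ln(49000) = 6.4323 + 4.7817 + 0.4320 = 11.6460
CE = e^11.6460 ≈ 114233.51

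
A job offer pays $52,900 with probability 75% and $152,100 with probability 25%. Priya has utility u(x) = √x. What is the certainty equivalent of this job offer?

E[u] = 0.75·√52900 + 0.25·√152100 = 0.75·230 + 0.25·390 = 270
CE = (270)² = 72900

$72,900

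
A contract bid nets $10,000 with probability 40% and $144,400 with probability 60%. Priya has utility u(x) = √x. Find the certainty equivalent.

$71,824

E[u] = 0.4·√10000 + 0.6·√144400 = 0.4·100 + 0.6·380 = 268
CE = (268)² = 71824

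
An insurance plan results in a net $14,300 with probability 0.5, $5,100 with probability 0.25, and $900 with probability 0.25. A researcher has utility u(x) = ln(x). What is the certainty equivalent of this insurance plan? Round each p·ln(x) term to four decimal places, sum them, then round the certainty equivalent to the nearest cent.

E[u] = 0.5·ln(14300) + 0.25·ln(5100) + 0.25·ln(900) = 4.7840 + 2.1342 + 1.7006 = 8.6188
CE = e^8.6188 ≈ 5534.74

$5,534.74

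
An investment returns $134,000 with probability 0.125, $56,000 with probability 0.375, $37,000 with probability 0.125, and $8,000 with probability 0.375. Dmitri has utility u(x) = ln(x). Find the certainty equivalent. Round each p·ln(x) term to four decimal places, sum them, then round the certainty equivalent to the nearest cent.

$28,583.93

E[u] = 0.125·ln(134000) + 0.375·ln(56000) + 0.125·ln(37000) + 0.375·ln(8000) = 1.4757 + 4.0999 + 1.3148 + 3.3702 = 10.2606
CE = e^10.2606 ≈ 28583.93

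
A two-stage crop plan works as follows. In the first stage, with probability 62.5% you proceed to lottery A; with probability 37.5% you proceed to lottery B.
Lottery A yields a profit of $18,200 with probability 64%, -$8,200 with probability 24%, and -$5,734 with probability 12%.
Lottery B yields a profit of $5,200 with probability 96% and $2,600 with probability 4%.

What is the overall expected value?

$7,530.95

EV(A) = 0.64 × 18200 + 0.24 × (-8200) + 0.12 × (-5734) = 11648 − 1968 − 688.08 = 8991.92
EV(B) = 0.96 × 5200 + 0.04 × 2600 = 4992 + 104 = 5096
Overall = 0.625 × 8991.92 + 0.375 × 5096 = 5619.95 + 1911 = 7530.95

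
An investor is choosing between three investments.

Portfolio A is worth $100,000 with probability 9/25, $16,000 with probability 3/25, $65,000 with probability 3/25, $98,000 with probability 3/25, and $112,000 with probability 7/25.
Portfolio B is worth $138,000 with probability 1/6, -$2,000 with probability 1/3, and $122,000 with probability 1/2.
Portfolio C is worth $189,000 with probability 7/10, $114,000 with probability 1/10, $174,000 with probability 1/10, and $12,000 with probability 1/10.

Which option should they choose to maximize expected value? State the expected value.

Portfolio A = 9/25 × 100000 + 3/25 × 16000 + 3/25 × 65000 + 3/25 × 98000 + 7/25 × 112000 = 36000 + 1920 + 7800 + 11760 + 31360 = 88840
Portfolio B = 1/6 × 138000 + 1/3 × (-2000) + 1/2 × 122000 = 23000 − 666.6667 + 61000 = 83333.3333
Portfolio C = 7/10 × 189000 + 1/10 × 114000 + 1/10 × 174000 + 1/10 × 12000 = 132300 + 11400 + 17400 + 1200 = 162300

Portfolio C ($162,300)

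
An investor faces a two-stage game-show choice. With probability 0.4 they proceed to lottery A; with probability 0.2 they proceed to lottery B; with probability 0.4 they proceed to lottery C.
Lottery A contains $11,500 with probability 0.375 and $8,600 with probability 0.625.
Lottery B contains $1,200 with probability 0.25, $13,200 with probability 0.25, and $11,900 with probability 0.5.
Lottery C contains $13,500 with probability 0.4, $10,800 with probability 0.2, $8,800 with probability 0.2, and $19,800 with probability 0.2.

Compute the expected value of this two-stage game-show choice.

$11,097

EV(A) = 0.375 × 11500 + 0.625 × 8600 = 4312.5 + 5375 = 9687.5
EV(B) = 0.25 × 1200 + 0.25 × 13200 + 0.5 × 11900 = 300 + 3300 + 5950 = 9550
EV(C) = 0.4 × 13500 + 0.2 × 10800 + 0.2 × 8800 + 0.2 × 19800 = 5400 + 2160 + 1760 + 3960 = 13280
Overall = 0.4 × 9687.5 + 0.2 × 9550 + 0.4 × 13280 = 3875 + 1910 + 5312 = 11097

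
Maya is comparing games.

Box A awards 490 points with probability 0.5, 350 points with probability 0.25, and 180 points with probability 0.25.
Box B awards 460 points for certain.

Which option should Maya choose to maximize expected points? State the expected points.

Box A = 0.5 × 490 + 0.25 × 350 + 0.25 × 180 = 245 + 87.5 + 45 = 377.5
Box B: 460 (certain)

Box B (460 points)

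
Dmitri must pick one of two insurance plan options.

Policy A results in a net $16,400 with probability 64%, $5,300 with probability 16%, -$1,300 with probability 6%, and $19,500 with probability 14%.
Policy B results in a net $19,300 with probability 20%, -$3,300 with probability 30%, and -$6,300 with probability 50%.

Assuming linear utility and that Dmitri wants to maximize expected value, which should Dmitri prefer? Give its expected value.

Policy A = 0.64 × 16400 + 0.16 × 5300 + 0.06 × (-1300) + 0.14 × 19500 = 10496 + 848 − 78 + 2730 = 13996
Policy B = 0.2 × 19300 + 0.3 × (-3300) + 0.5 × (-6300) = 3860 − 990 − 3150 = -280

Policy A ($13,996)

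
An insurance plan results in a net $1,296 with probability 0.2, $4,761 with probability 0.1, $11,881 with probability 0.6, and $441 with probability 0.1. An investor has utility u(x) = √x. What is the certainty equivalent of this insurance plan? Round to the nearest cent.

$6,658.56

E[u] = 0.2·√1296 + 0.1·√4761 + 0.6·√11881 + 0.1·√441 = 0.2·36 + 0.1·69 + 0.6·109 + 0.1·21 = 81.6
CE = (81.6)² = 6658.56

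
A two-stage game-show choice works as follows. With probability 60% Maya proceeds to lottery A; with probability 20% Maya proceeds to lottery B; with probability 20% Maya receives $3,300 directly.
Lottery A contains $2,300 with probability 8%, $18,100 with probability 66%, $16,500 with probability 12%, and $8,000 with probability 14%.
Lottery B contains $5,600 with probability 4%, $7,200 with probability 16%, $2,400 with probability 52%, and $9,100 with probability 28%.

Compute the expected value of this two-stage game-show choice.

EV(A) = 0.08 × 2300 + 0.66 × 18100 + 0.12 × 16500 + 0.14 × 8000 = 184 + 11946 + 1980 + 1120 = 15230
EV(B) = 0.04 × 5600 + 0.16 × 7200 + 0.52 × 2400 + 0.28 × 9100 = 224 + 1152 + 1248 + 2548 = 5172
Branch C: 3300 (certain)
Overall = 0.6 × 15230 + 0.2 × 5172 + 0.2 × 3300 = 9138 + 1034.4 + 660 = 10832.4

$10,832.40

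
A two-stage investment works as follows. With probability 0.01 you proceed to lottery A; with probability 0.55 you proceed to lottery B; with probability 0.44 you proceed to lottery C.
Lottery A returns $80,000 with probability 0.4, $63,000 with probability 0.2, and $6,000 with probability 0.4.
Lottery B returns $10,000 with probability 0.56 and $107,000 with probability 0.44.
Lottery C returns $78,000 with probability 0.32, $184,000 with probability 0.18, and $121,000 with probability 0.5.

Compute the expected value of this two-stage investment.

EV(A) = 0.4 × 80000 + 0.2 × 63000 + 0.4 × 6000 = 32000 + 12600 + 2400 = 47000
EV(B) = 0.56 × 10000 + 0.44 × 107000 = 5600 + 47080 = 52680
EV(C) = 0.32 × 78000 + 0.18 × 184000 + 0.5 × 121000 = 24960 + 33120 + 60500 = 118580
Overall = 0.01 × 47000 + 0.55 × 52680 + 0.44 × 118580 = 470 + 28974 + 52175.2 = 81619.2

$81,619.20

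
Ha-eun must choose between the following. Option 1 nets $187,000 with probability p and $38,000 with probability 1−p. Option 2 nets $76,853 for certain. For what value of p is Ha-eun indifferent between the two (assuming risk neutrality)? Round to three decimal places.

p·187000 + (1−p)·38000 = 76853
149000p + 38000 = 76853
p = (76853 − 38000) / 149000

p = 0.261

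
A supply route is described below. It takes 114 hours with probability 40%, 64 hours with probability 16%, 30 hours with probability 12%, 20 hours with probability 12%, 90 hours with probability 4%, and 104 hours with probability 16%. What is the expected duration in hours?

82.08 hours

EV = 0.4 × 114 + 0.16 × 64 + 0.12 × 30 + 0.12 × 20 + 0.04 × 90 + 0.16 × 104 = 45.6 + 10.24 + 3.6 + 2.4 + 3.6 + 16.64 = 82.08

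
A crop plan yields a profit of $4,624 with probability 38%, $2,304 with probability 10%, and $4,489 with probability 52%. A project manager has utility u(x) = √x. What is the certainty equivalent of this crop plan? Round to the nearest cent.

E[u] = 0.38·√4624 + 0.1·√2304 + 0.52·√4489 = 0.38·68 + 0.1·48 + 0.52·67 = 65.48
CE = (65.48)² = 4287.6304

$4,287.63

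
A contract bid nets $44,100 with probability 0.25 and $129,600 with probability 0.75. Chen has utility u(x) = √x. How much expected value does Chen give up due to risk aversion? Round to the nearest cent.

E[u] = 0.25·√44100 + 0.75·√129600 = 0.25·210 + 0.75·360 = 322.5
CE = (322.5)² = 104006.25
Risk premium = EV − CE = 108225 − 104006.25 = 4218.75

$4,218.75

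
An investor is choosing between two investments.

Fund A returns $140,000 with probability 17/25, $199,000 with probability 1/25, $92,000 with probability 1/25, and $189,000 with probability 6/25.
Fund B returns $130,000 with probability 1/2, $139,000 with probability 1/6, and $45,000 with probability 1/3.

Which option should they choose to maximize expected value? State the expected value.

Fund A ($152,200)

Fund A = 17/25 × 140000 + 1/25 × 199000 + 1/25 × 92000 + 6/25 × 189000 = 95200 + 7960 + 3680 + 45360 = 152200
Fund B = 1/2 × 130000 + 1/6 × 139000 + 1/3 × 45000 = 65000 + 23166.6667 + 15000 = 103166.6667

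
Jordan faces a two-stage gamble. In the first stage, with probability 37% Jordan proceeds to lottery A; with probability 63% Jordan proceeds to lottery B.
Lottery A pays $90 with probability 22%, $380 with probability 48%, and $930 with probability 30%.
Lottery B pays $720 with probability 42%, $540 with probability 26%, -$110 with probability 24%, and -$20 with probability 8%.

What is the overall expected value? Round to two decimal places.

EV(A) = 0.22 × 90 + 0.48 × 380 + 0.3 × 930 = 19.8 + 182.4 + 279 = 481.2
EV(B) = 0.42 × 720 + 0.26 × 540 + 0.24 × (-110) + 0.08 × (-20) = 302.4 + 140.4 − 26.4 − 1.6 = 414.8
Overall = 0.37 × 481.2 + 0.63 × 414.8 = 178.044 + 261.324 = 439.368

$439.37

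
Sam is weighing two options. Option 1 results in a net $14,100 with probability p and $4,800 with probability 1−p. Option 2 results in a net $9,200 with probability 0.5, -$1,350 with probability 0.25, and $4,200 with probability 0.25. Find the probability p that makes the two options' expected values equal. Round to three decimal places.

EV(Option 2) = 0.5 × 9200 + 0.25 × (-1350) + 0.25 × 4200 = 4600 − 337.5 + 1050 = 5312.5
p·14100 + (1−p)·4800 = 5312.5
9300p + 4800 = 5312.5
p = (5312.5 − 4800) / 9300

p = 0.055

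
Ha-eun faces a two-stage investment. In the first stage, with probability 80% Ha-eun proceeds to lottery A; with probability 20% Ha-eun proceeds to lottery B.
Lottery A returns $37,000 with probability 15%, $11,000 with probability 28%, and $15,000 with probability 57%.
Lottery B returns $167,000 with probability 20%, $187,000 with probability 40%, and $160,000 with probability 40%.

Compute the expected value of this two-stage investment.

EV(A) = 0.15 × 37000 + 0.28 × 11000 + 0.57 × 15000 = 5550 + 3080 + 8550 = 17180
EV(B) = 0.2 × 167000 + 0.4 × 187000 + 0.4 × 160000 = 33400 + 74800 + 64000 = 172200
Overall = 0.8 × 17180 + 0.2 × 172200 = 13744 + 34440 = 48184

$48,184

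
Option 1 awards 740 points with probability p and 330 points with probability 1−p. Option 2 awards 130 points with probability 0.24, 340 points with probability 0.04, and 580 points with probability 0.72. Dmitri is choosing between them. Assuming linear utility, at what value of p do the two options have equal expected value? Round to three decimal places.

p = 0.323

EV(Option 2) = 0.24 × 130 + 0.04 × 340 + 0.72 × 580 = 31.2 + 13.6 + 417.6 = 462.4
p·740 + (1−p)·330 = 462.4
410p + 330 = 462.4
p = (462.4 − 330) / 410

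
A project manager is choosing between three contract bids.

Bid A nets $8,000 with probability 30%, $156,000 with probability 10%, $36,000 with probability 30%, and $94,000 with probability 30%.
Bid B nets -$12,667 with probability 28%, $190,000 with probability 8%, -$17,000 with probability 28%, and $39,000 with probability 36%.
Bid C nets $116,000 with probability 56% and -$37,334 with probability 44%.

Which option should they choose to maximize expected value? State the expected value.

Bid A ($57,000)

Bid A = 0.3 × 8000 + 0.1 × 156000 + 0.3 × 36000 + 0.3 × 94000 = 2400 + 15600 + 10800 + 28200 = 57000
Bid B = 0.28 × (-12667) + 0.08 × 190000 + 0.28 × (-17000) + 0.36 × 39000 = -3546.76 + 15200 − 4760 + 14040 = 20933.24
Bid C = 0.56 × 116000 + 0.44 × (-37334) = 64960 − 16426.96 = 48533.04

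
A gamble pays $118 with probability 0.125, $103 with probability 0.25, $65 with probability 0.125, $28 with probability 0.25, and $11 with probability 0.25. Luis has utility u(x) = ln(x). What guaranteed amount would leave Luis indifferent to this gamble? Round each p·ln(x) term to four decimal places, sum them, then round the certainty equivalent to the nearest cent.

E[u] = 0.125·ln(118) + 0.25·ln(103) + 0.125·ln(65) + 0.25·ln(28) + 0.25·ln(11) = 0.5963 + 1.1587 + 0.5218 + 0.8331 + 0.5995 = 3.7094
CE = e^3.7094 ≈ 40.83

$40.83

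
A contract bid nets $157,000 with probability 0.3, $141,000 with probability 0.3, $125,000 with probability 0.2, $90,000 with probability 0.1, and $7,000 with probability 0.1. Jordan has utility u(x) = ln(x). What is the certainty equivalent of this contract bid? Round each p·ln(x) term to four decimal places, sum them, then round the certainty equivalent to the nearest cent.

$100,669.69

E[u] = 0.3·ln(157000) + 0.3·ln(141000) + 0.2·ln(125000) + 0.1·ln(90000) + 0.1·ln(7000) = 3.5892 + 3.5570 + 2.3472 + 1.1408 + 0.8854 = 11.5196
CE = e^11.5196 ≈ 100669.69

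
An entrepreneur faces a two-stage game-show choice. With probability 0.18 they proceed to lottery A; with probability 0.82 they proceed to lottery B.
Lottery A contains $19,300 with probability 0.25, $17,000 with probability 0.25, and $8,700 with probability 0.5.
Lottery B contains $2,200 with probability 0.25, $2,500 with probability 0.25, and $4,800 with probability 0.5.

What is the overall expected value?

$5,348

EV(A) = 0.25 × 19300 + 0.25 × 17000 + 0.5 × 8700 = 4825 + 4250 + 4350 = 13425
EV(B) = 0.25 × 2200 + 0.25 × 2500 + 0.5 × 4800 = 550 + 625 + 2400 = 3575
Overall = 0.18 × 13425 + 0.82 × 3575 = 2416.5 + 2931.5 = 5348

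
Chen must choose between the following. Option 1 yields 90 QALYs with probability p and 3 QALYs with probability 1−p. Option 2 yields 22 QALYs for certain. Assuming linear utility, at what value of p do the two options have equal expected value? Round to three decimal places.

p·90 + (1−p)·3 = 22
87p + 3 = 22
p = (22 − 3) / 87

p = 0.218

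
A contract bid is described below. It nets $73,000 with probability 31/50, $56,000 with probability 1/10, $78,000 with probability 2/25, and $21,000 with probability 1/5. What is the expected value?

EV = 31/50 × 73000 + 1/10 × 56000 + 2/25 × 78000 + 1/5 × 21000 = 45260 + 5600 + 6240 + 4200 = 61300

$61,300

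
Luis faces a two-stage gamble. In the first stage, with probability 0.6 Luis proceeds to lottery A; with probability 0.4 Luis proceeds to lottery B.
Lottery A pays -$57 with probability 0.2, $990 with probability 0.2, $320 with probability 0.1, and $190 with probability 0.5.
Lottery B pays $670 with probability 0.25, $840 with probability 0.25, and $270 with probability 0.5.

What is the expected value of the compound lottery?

$393.16

EV(A) = 0.2 × (-57) + 0.2 × 990 + 0.1 × 320 + 0.5 × 190 = -11.4 + 198 + 32 + 95 = 313.6
EV(B) = 0.25 × 670 + 0.25 × 840 + 0.5 × 270 = 167.5 + 210 + 135 = 512.5
Overall = 0.6 × 313.6 + 0.4 × 512.5 = 188.16 + 205 = 393.16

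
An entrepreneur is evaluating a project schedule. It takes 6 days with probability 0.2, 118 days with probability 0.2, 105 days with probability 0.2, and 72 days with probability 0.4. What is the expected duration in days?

EV = 0.2 × 6 + 0.2 × 118 + 0.2 × 105 + 0.4 × 72 = 1.2 + 23.6 + 21 + 28.8 = 74.6

74.6 days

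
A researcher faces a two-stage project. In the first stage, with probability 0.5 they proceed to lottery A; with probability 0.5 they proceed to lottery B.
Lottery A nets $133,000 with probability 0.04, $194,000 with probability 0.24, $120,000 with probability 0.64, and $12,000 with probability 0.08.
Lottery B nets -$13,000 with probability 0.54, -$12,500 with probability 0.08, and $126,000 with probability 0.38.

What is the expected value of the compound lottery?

EV(A) = 0.04 × 133000 + 0.24 × 194000 + 0.64 × 120000 + 0.08 × 12000 = 5320 + 46560 + 76800 + 960 = 129640
EV(B) = 0.54 × (-13000) + 0.08 × (-12500) + 0.38 × 126000 = -7020 − 1000 + 47880 = 39860
Overall = 0.5 × 129640 + 0.5 × 39860 = 64820 + 19930 = 84750

$84,750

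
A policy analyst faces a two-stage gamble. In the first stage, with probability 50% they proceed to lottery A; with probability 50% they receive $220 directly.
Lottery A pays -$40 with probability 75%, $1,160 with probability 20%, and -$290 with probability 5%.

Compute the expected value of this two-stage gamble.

EV(A) = 0.75 × (-40) + 0.2 × 1160 + 0.05 × (-290) = -30 + 232 − 14.5 = 187.5
Branch B: 220 (certain)
Overall = 0.5 × 187.5 + 0.5 × 220 = 93.75 + 110 = 203.75

$203.75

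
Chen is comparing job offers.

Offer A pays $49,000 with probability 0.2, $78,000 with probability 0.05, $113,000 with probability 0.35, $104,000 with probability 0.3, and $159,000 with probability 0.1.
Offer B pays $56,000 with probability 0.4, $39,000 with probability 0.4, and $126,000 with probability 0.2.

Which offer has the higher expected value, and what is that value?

Offer A = 0.2 × 49000 + 0.05 × 78000 + 0.35 × 113000 + 0.3 × 104000 + 0.1 × 159000 = 9800 + 3900 + 39550 + 31200 + 15900 = 100350
Offer B = 0.4 × 56000 + 0.4 × 39000 + 0.2 × 126000 = 22400 + 15600 + 25200 = 63200

Offer A ($100,350)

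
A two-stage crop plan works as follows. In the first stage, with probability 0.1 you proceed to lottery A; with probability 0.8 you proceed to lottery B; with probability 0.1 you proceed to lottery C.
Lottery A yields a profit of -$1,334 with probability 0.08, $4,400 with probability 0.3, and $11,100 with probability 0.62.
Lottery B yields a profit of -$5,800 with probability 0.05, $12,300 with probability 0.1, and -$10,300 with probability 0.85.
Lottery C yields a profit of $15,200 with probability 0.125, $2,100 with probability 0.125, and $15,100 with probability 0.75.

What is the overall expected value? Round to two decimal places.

EV(A) = 0.08 × (-1334) + 0.3 × 4400 + 0.62 × 11100 = -106.72 + 1320 + 6882 = 8095.28
EV(B) = 0.05 × (-5800) + 0.1 × 12300 + 0.85 × (-10300) = -290 + 1230 − 8755 = -7815
EV(C) = 0.125 × 15200 + 0.125 × 2100 + 0.75 × 15100 = 1900 + 262.5 + 11325 = 13487.5
Overall = 0.1 × 8095.28 + 0.8 × (-7815) + 0.1 × 13487.5 = 809.528 − 6252 + 1348.75 = -4093.722

-$4,093.72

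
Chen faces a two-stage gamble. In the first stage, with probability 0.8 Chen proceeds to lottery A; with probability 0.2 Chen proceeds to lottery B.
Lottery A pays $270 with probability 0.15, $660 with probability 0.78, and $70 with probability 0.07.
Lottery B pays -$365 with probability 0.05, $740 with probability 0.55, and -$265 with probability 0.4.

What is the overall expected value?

$504.71

EV(A) = 0.15 × 270 + 0.78 × 660 + 0.07 × 70 = 40.5 + 514.8 + 4.9 = 560.2
EV(B) = 0.05 × (-365) + 0.55 × 740 + 0.4 × (-265) = -18.25 + 407 − 106 = 282.75
Overall = 0.8 × 560.2 + 0.2 × 282.75 = 448.16 + 56.55 = 504.71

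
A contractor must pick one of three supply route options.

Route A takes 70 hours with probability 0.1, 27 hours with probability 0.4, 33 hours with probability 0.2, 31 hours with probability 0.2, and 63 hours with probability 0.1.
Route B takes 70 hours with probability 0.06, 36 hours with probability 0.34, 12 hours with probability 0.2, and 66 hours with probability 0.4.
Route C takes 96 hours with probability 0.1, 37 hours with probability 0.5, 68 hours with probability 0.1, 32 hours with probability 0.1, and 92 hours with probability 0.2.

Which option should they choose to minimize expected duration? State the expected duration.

Route A (36.9 hours)

Route A = 0.1 × 70 + 0.4 × 27 + 0.2 × 33 + 0.2 × 31 + 0.1 × 63 = 7 + 10.8 + 6.6 + 6.2 + 6.3 = 36.9
Route B = 0.06 × 70 + 0.34 × 36 + 0.2 × 12 + 0.4 × 66 = 4.2 + 12.24 + 2.4 + 26.4 = 45.24
Route C = 0.1 × 96 + 0.5 × 37 + 0.1 × 68 + 0.1 × 32 + 0.2 × 92 = 9.6 + 18.5 + 6.8 + 3.2 + 18.4 = 56.5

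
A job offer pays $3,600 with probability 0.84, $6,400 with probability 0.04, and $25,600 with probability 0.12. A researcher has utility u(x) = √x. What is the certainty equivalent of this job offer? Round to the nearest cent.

$5,299.84

E[u] = 0.84·√3600 + 0.04·√6400 + 0.12·√25600 = 0.84·60 + 0.04·80 + 0.12·160 = 72.8
CE = (72.8)² = 5299.84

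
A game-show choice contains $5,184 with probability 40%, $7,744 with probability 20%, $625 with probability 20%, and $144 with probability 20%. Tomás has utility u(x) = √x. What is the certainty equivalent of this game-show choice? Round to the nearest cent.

E[u] = 0.4·√5184 + 0.2·√7744 + 0.2·√625 + 0.2·√144 = 0.4·72 + 0.2·88 + 0.2·25 + 0.2·12 = 53.8
CE = (53.8)² = 2894.44

$2,894.44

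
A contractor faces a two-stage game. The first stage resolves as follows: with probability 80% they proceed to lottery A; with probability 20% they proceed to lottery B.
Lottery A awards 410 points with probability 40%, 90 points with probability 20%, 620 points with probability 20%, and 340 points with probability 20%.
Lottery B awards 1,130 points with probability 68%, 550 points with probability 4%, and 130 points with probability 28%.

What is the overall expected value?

EV(A) = 0.4 × 410 + 0.2 × 90 + 0.2 × 620 + 0.2 × 340 = 164 + 18 + 124 + 68 = 374
EV(B) = 0.68 × 1130 + 0.04 × 550 + 0.28 × 130 = 768.4 + 22 + 36.4 = 826.8
Overall = 0.8 × 374 + 0.2 × 826.8 = 299.2 + 165.36 = 464.56

464.56 points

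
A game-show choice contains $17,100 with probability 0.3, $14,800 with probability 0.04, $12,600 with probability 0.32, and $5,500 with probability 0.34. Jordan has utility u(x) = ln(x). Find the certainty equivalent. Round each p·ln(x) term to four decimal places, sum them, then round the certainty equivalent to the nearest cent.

E[u] = 0.3·ln(17100) + 0.04·ln(14800) + 0.32·ln(12600) + 0.34·ln(5500) = 2.9241 + 0.3841 + 3.0213 + 2.9283 = 9.2578
CE = e^9.2578 ≈ 10486.04

$10,486.04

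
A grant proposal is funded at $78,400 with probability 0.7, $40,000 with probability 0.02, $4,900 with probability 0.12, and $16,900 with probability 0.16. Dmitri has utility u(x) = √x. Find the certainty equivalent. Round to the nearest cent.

$52,532.64

E[u] = 0.7·√78400 + 0.02·√40000 + 0.12·√4900 + 0.16·√16900 = 0.7·280 + 0.02·200 + 0.12·70 + 0.16·130 = 229.2
CE = (229.2)² = 52532.64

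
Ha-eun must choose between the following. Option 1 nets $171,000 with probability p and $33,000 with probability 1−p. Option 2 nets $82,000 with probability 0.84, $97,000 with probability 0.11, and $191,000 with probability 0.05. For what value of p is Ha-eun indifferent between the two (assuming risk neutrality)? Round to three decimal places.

p = 0.407

EV(Option 2) = 0.84 × 82000 + 0.11 × 97000 + 0.05 × 191000 = 68880 + 10670 + 9550 = 89100
p·171000 + (1−p)·33000 = 89100
138000p + 33000 = 89100
p = (89100 − 33000) / 138000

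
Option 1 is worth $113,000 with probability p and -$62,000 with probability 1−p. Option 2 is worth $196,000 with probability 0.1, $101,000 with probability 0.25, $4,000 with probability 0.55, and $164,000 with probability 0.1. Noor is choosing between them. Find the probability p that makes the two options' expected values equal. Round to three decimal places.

p = 0.717

EV(Option 2) = 0.1 × 196000 + 0.25 × 101000 + 0.55 × 4000 + 0.1 × 164000 = 19600 + 25250 + 2200 + 16400 = 63450
p·113000 + (1−p)·(-62000) = 63450
175000p − 62000 = 63450
p = (63450 + 62000) / 175000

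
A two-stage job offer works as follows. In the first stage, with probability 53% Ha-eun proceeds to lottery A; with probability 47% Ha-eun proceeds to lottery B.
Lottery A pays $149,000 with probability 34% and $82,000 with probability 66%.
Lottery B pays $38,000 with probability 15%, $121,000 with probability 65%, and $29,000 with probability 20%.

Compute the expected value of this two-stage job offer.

$97,903.90

EV(A) = 0.34 × 149000 + 0.66 × 82000 = 50660 + 54120 = 104780
EV(B) = 0.15 × 38000 + 0.65 × 121000 + 0.2 × 29000 = 5700 + 78650 + 5800 = 90150
Overall = 0.53 × 104780 + 0.47 × 90150 = 55533.4 + 42370.5 = 97903.9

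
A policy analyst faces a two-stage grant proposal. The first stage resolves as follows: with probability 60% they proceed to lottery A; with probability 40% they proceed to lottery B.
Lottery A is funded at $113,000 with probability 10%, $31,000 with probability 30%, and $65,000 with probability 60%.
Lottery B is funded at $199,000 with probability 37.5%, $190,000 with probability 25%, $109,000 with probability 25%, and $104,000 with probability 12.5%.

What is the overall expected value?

EV(A) = 0.1 × 113000 + 0.3 × 31000 + 0.6 × 65000 = 11300 + 9300 + 39000 = 59600
EV(B) = 0.375 × 199000 + 0.25 × 190000 + 0.25 × 109000 + 0.125 × 104000 = 74625 + 47500 + 27250 + 13000 = 162375
Overall = 0.6 × 59600 + 0.4 × 162375 = 35760 + 64950 = 100710

$100,710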